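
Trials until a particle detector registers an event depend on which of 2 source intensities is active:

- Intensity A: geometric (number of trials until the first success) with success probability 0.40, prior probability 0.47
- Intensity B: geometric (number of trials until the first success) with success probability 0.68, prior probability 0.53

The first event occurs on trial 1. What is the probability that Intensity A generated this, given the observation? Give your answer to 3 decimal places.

0.343

Posterior ∝ prior × likelihood, so P(k | x) ∝ P(Z=k) f_k(x); normalise over all components.
Component likelihoods at x = 1:
  p_A = 0.4
  p_B = 0.68
Unnormalised posteriors:
  P(Z=A)·p_A = 0.47 × 0.4 = 0.188
  P(Z=B)·p_B = 0.53 × 0.68 = 0.3604
Normaliser: 0.188 + 0.3604 = 0.5484
Responsibility of Intensity A: 0.188 / 0.5484 ≈ 0.343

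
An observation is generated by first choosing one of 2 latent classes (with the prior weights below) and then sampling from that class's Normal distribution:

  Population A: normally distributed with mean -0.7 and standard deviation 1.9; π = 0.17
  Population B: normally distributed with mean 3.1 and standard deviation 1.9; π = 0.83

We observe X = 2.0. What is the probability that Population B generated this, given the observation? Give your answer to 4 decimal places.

By Bayes' theorem, P(k | x) = w_k f_k(x) / Σ_j w_j f_j(x).
Component likelihoods at x = 2.0:
  f_A = 0.0764982
  f_B = 0.177571
Prior × likelihood for each component:
  w_A·f_A = 0.17 × 0.0764982 = 0.0130047
  w_B·f_B = 0.83 × 0.177571 = 0.147384
Sum: 0.0130047 + 0.147384 = 0.160389
So the posterior for Population B is 0.147384 / 0.160389 ≈ 0.9189.

0.9189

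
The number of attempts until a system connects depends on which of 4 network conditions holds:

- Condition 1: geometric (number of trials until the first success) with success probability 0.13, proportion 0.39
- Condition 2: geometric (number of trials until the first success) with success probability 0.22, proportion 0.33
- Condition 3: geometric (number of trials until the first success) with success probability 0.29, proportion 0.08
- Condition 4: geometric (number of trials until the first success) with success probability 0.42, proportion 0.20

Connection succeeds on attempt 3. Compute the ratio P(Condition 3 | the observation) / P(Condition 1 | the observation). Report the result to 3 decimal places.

0.305

Posterior odds = (w_i f_i(x)) / (w_j f_j(x)); the normalising sum cancels.
Evaluate each component's likelihood at the observed value:
  L_1 = 0.13·(1−0.13)^2 = 0.13·0.7569 = 0.098397
  L_2 = 0.22·(1−0.22)^2 = 0.22·0.6084 = 0.133848
  L_3 = 0.29·(1−0.29)^2 = 0.29·0.5041 = 0.146189
  L_4 = 0.42·(1−0.42)^2 = 0.42·0.3364 = 0.141288
Posterior odds = (w_3·L_3) / (w_1·L_1) = (0.08·0.146189) / (0.39·0.098397) = 0.0116951 / 0.0383748 ≈ 0.305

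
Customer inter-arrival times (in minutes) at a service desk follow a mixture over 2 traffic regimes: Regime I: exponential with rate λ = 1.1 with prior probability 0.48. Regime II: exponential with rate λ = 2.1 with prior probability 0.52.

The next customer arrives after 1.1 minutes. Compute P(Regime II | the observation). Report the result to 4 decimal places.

By Bayes' theorem, P(k | x) = π_k f_k(x) / Σ_j π_j f_j(x).
Exponential densities:
  f_I = 1.1·e^(−1.1·1.1) = 1.1·e^(−1.2100) = 0.328017
  f_II = 2.1·e^(−2.1·1.1) = 2.1·e^(−2.3100) = 0.208449
Unnormalised posteriors:
  π_I·f_I = 0.48 × 0.328017 = 0.157448
  π_II·f_II = 0.52 × 0.208449 = 0.108393
Denominator: 0.157448 + 0.108393 = 0.265841
P(Regime II | data) ≈ 0.4077

0.4077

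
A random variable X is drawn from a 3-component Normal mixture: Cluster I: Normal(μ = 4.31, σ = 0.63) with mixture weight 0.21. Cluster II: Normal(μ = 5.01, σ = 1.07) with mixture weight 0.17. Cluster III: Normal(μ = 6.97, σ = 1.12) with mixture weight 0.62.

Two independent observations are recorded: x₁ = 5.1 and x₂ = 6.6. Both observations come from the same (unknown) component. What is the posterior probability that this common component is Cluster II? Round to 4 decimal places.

0.2964

P(component k | x) = π_k·f_k(x) / marginal(x), where marginal(x) = Σ_j π_j·f_j(x).
Since both observations come from the same component, the likelihood for component k is f_k(x₁)·f_k(x₂).
  p_I = [(1/(0.63·√(2π)))·exp(−(5.1−4.31)²/(2·0.63²)) = 0.633242·exp(-0.78622) = 0.288482] × [0.000856011] = 0.000246944
  p_II = [(1/(1.07·√(2π)))·exp(−(5.1−5.01)²/(2·1.07²)) = 0.372843·exp(-0.00354) = 0.371527] × [0.123605] = 0.0459224
  p_III = [(1/(1.12·√(2π)))·exp(−(5.1−6.97)²/(2·1.12²)) = 0.356198·exp(-1.39385) = 0.088379] × [0.337282] = 0.0298087
Weight by the priors:
  π_I·p_I = 0.21 × 0.000246944 = 5.18583e-05
  π_II·p_II = 0.17 × 0.0459224 = 0.00780681
  π_III·p_III = 0.62 × 0.0298087 = 0.0184814
Evidence: 5.18583e-05 + 0.00780681 + 0.0184814 = 0.02634
Responsibility of Cluster II: 0.00780681 / 0.02634 ≈ 0.2964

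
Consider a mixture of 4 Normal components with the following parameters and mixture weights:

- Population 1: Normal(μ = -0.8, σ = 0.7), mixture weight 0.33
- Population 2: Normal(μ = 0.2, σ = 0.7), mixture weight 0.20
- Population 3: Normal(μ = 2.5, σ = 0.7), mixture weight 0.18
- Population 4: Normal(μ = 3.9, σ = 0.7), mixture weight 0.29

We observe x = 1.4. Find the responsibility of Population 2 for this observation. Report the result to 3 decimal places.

0.455

Apply Bayes' rule: the posterior for each component is proportional to its prior times its likelihood at x.
Evaluate each component's likelihood at the observed value:
  L_1 = (1/(0.7·√(2π)))·exp(−(1.4−-0.8)²/(2·0.7²)) = 0.569918·exp(-4.93878) = 0.00408253
  L_2 = (1/(0.7·√(2π)))·exp(−(1.4−0.2)²/(2·0.7²)) = 0.569918·exp(-1.46939) = 0.131119
  L_3 = (1/(0.7·√(2π)))·exp(−(1.4−2.5)²/(2·0.7²)) = 0.569918·exp(-1.23469) = 0.165803
  L_4 = (1/(0.7·√(2π)))·exp(−(1.4−3.9)²/(2·0.7²)) = 0.569918·exp(-6.37755) = 0.000968449
Multiply by the mixture weights:
  P(Z=1)·L_1 = 0.33 × 0.00408253 = 0.00134723
  P(Z=2)·L_2 = 0.20 × 0.131119 = 0.0262238
  P(Z=3)·L_3 = 0.18 × 0.165803 = 0.0298445
  P(Z=4)·L_4 = 0.29 × 0.000968449 = 0.00028085
Denominator: 0.00134723 + 0.0262238 + 0.0298445 + 0.00028085 = 0.0576963
P(Population 2 | x) = 0.0262238 / 0.0576963 ≈ 0.455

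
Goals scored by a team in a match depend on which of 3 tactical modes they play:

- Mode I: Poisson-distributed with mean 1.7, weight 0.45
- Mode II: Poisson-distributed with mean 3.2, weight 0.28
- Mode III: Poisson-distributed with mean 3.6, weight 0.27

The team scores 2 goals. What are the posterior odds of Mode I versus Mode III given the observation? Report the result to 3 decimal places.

2.485

Posterior odds = (P(Z=i) f_i(x)) / (P(Z=j) f_j(x)); the normalising sum cancels.
Poisson probabilities:
  p_I = 0.263978
  p_II = 0.208702
  p_III = 0.177058
Odds = (0.45/0.27) × (0.263978/0.177058) = 1.66667 × 1.49091 ≈ 2.485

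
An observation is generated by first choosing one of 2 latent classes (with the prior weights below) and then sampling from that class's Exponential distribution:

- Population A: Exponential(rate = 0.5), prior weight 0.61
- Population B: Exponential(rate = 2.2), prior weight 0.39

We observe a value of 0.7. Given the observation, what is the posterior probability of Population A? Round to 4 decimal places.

0.5388

The responsibility of component k is w_k f_k(x) divided by Σ_j w_j f_j(x).
Component likelihoods at x = 0.7:
  p_A = 0.352344
  p_B = 0.471638
Prior × likelihood for each component:
  w_A·p_A = 0.61 × 0.352344 = 0.21493
  w_B·p_B = 0.39 × 0.471638 = 0.183939
Marginal: 0.21493 + 0.183939 = 0.398869
P(Population A | x) = 0.21493 / 0.398869 ≈ 0.5388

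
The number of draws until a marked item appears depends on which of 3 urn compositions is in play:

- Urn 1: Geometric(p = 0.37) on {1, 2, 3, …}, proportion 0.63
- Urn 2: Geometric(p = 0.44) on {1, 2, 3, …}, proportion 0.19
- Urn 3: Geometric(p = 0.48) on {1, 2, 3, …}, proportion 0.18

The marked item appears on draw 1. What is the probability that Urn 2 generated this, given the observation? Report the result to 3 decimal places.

The responsibility of component k is π_k f_k(x) divided by Σ_j π_j f_j(x).
Component likelihoods at x = 1:
  f_1 = 0.37
  f_2 = 0.44
  f_3 = 0.48
Weight by the priors:
  π_1·f_1 = 0.63 × 0.37 = 0.2331
  π_2·f_2 = 0.19 × 0.44 = 0.0836
  π_3·f_3 = 0.18 × 0.48 = 0.0864
Evidence: 0.2331 + 0.0836 + 0.0864 = 0.4031
P(Urn 2 | data) ≈ 0.207

0.207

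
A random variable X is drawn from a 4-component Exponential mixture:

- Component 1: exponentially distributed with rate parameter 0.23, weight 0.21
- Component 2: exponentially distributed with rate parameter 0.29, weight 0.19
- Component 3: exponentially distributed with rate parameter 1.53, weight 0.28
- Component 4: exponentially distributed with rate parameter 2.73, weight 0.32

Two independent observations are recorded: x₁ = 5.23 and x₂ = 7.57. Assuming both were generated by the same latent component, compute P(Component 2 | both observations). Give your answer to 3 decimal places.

0.400

By Bayes' theorem, P(k | x) = w_k f_k(x) / Σ_j w_j f_j(x).
Since both observations come from the same component, the likelihood for component k is f_k(x₁)·f_k(x₂).
  p_1 = [0.23·e^(−0.23·5.23) = 0.23·e^(−1.2029) = 0.0690741] × [0.0403253] = 0.00278543
  p_2 = [0.29·e^(−0.29·5.23) = 0.29·e^(−1.5167) = 0.0636361] × [0.0322843] = 0.00205445
  p_3 = [1.53·e^(−1.53·5.23) = 1.53·e^(−8.0019) = 0.000512284] × [1.42774e-05] = 7.31408e-09
  p_4 = [2.73·e^(−2.73·5.23) = 2.73·e^(−14.2779) = 1.71929e-06] × [2.89061e-09] = 4.9698e-15
Weight by the priors:
  w_1·p_1 = 0.21 × 0.00278543 = 0.000584941
  w_2·p_2 = 0.19 × 0.00205445 = 0.000390345
  w_3·p_3 = 0.28 × 7.31408e-09 = 2.04794e-09
  w_4·p_4 = 0.32 × 4.9698e-15 = 1.59034e-15
Marginal: 0.000584941 + 0.000390345 + 2.04794e-09 + 1.59034e-15 = 0.000975288
So the posterior for Component 2 is 0.000390345 / 0.000975288 ≈ 0.400.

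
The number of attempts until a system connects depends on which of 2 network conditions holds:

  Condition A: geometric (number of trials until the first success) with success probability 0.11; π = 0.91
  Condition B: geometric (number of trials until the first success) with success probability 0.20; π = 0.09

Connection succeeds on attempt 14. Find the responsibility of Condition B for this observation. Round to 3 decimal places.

0.043

Apply Bayes' rule: the posterior for each component is proportional to its prior times its likelihood at x.
Geometric probabilities:
  f_A = 0.0241804
  f_B = 0.0109951
Prior × likelihood for each component:
  P(Z=A)·f_A = 0.91 × 0.0241804 = 0.0220041
  P(Z=B)·f_B = 0.09 × 0.0109951 = 0.00098956
Normaliser: 0.0220041 + 0.00098956 = 0.0229937
So the posterior for Condition B is 0.00098956 / 0.0229937 ≈ 0.043.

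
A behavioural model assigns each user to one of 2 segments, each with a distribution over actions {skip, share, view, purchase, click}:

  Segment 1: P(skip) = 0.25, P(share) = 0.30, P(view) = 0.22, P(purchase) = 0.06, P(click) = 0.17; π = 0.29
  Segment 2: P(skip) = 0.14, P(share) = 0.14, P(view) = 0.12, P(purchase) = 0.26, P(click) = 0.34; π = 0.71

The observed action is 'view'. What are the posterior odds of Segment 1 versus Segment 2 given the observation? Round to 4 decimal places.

Posterior odds = (π_i f_i(x)) / (π_j f_j(x)); the normalising sum cancels.
Evaluate each component's likelihood at the observed value:
  f_1 = P(view | comp) = 0.22
  f_2 = P(view | comp) = 0.12
Odds = (0.29/0.71) × (0.22/0.12) = 0.408451 × 1.83333 ≈ 0.7488

0.7488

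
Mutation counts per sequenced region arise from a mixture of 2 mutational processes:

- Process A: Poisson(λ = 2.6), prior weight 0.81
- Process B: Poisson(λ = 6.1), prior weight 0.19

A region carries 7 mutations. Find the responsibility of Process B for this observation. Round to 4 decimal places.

0.7349

By Bayes' theorem, P(k | x) = π_k f_k(x) / Σ_j π_j f_j(x).
Poisson probabilities:
  p_A = e^(−2.6)·2.6^7/7! = 0.0118363
  p_B = e^(−6.1)·6.1^7/7! = 0.139856
Unnormalised posteriors:
  π_A·p_A = 0.81 × 0.0118363 = 0.00958743
  π_B·p_B = 0.19 × 0.139856 = 0.0265727
Sum: 0.00958743 + 0.0265727 = 0.0361601
P(Process B | the observation) ≈ 0.7349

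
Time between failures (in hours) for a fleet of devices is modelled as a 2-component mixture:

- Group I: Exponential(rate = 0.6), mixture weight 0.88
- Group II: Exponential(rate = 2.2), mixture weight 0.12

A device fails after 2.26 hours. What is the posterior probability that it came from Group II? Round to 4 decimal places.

0.0133

Apply Bayes' rule: the posterior for each component is proportional to its prior times its likelihood at x.
Evaluate each component's likelihood at the observed value:
  p_I = 0.154614
  p_II = 0.0152444
Multiply by the mixture weights:
  P(Z=I)·p_I = 0.88 × 0.154614 = 0.13606
  P(Z=II)·p_II = 0.12 × 0.0152444 = 0.00182933
Normaliser: 0.13606 + 0.00182933 = 0.137889
So the posterior for Group II is 0.00182933 / 0.137889 ≈ 0.0133.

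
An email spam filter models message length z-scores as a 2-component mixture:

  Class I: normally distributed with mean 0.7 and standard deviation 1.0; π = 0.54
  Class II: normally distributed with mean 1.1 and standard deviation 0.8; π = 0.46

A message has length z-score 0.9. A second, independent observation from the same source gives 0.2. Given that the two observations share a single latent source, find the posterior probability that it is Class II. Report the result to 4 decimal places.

By Bayes' theorem, P(k | x) = π_k f_k(x) / Σ_j π_j f_j(x).
Since both observations come from the same component, the likelihood for component k is f_k(x₁)·f_k(x₂).
  f_I = [(1/(1.0·√(2π)))·exp(−(0.9−0.7)²/(2·1.0²)) = 0.398942·exp(-0.02000) = 0.391043] × [0.352065] = 0.137673
  f_II = [(1/(0.8·√(2π)))·exp(−(0.9−1.1)²/(2·0.8²)) = 0.498678·exp(-0.03125) = 0.483335] × [0.264846] = 0.128009
Weight by the priors:
  π_I·f_I = 0.54 × 0.137673 = 0.0743432
  π_II·f_II = 0.46 × 0.128009 = 0.0588843
Evidence: 0.0743432 + 0.0588843 = 0.133227
So the posterior for Class II is 0.0588843 / 0.133227 ≈ 0.4420.

0.4420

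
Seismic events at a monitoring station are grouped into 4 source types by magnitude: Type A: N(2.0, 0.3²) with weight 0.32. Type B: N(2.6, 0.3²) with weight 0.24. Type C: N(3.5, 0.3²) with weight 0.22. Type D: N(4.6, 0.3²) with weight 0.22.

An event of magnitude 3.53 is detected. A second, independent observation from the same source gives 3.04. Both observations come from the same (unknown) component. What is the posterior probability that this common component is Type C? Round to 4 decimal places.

0.9902

The responsibility of component k is π_k f_k(x) divided by Σ_j π_j f_j(x).
Since both observations come from the same component, the likelihood for component k is f_k(x₁)·f_k(x₂).
  L_A = [(1/(0.3·√(2π)))·exp(−(3.53−2.0)²/(2·0.3²)) = 1.329808·exp(-13.00500) = 2.99081e-06] × [0.00326709] = 9.77126e-09
  L_B = [(1/(0.3·√(2π)))·exp(−(3.53−2.6)²/(2·0.3²)) = 1.329808·exp(-4.80500) = 0.0108894] × [0.453608] = 0.00493952
  L_C = [(1/(0.3·√(2π)))·exp(−(3.53−3.5)²/(2·0.3²)) = 1.329808·exp(-0.00500) = 1.32318] × [0.410442] = 0.543086
  L_D = [(1/(0.3·√(2π)))·exp(−(3.53−4.6)²/(2·0.3²)) = 1.329808·exp(-6.36056) = 0.00229845] × [1.78701e-06] = 4.10735e-09
Prior × likelihood for each component:
  π_A·L_A = 0.32 × 9.77126e-09 = 3.1268e-09
  π_B·L_B = 0.24 × 0.00493952 = 0.00118548
  π_C·L_C = 0.22 × 0.543086 = 0.119479
  π_D·L_D = 0.22 × 4.10735e-09 = 9.03618e-10
Sum: 3.1268e-09 + 0.00118548 + 0.119479 + 9.03618e-10 = 0.120664
Responsibility of Type C: 0.119479 / 0.120664 ≈ 0.9902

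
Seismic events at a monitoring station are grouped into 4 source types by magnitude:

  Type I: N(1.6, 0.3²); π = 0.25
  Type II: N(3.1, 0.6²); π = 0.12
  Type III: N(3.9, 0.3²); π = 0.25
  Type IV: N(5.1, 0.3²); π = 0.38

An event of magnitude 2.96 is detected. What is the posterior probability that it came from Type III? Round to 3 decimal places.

0.031

Posterior ∝ prior × likelihood, so P(k | x) ∝ w_k f_k(x); normalise over all components.
Evaluate each component's likelihood at the observed value:
  L_I = 4.58323e-05
  L_II = 0.647048
  L_III = 0.00981489
  L_IV = 1.18679e-11
Prior × likelihood for each component:
  w_I·L_I = 0.25 × 4.58323e-05 = 1.14581e-05
  w_II·L_II = 0.12 × 0.647048 = 0.0776457
  w_III·L_III = 0.25 × 0.00981489 = 0.00245372
  w_IV·L_IV = 0.38 × 1.18679e-11 = 4.50978e-12
Evidence: 1.14581e-05 + 0.0776457 + 0.00245372 + 4.50978e-12 = 0.0801109
Responsibility of Type III: 0.00245372 / 0.0801109 ≈ 0.031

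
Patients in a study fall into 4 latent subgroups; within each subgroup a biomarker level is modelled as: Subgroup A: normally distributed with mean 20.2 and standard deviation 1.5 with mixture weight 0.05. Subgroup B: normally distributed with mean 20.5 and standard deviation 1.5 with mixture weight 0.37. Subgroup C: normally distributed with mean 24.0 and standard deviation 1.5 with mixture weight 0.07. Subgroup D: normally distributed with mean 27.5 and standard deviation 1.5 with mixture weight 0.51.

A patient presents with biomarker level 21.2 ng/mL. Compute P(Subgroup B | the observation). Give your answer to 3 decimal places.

0.864

Apply Bayes' rule: the posterior for each component is proportional to its prior times its likelihood at x.
Component likelihoods at x = 21.2 ng/mL:
  L_A = (1/(1.5·√(2π)))·exp(−(21.2−20.2)²/(2·1.5²)) = 0.265962·exp(-0.22222) = 0.212965
  L_B = (1/(1.5·√(2π)))·exp(−(21.2−20.5)²/(2·1.5²)) = 0.265962·exp(-0.10889) = 0.238522
  L_C = (1/(1.5·√(2π)))·exp(−(21.2−24.0)²/(2·1.5²)) = 0.265962·exp(-1.74222) = 0.0465781
  L_D = (1/(1.5·√(2π)))·exp(−(21.2−27.5)²/(2·1.5²)) = 0.265962·exp(-8.82000) = 3.92954e-05
Multiply by the mixture weights:
  π_A·L_A = 0.05 × 0.212965 = 0.0106483
  π_B·L_B = 0.37 × 0.238522 = 0.0882532
  π_C·L_C = 0.07 × 0.0465781 = 0.00326046
  π_D·L_D = 0.51 × 3.92954e-05 = 2.00406e-05
Sum: 0.0106483 + 0.0882532 + 0.00326046 + 2.00406e-05 = 0.102182
P(Subgroup B | x) ≈ 0.864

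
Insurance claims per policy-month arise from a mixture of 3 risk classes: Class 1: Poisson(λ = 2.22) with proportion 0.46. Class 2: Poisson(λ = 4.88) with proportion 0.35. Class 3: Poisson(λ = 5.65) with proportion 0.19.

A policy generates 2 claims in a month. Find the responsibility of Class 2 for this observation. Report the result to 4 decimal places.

By Bayes' theorem, P(k | x) = π_k f_k(x) / Σ_j π_j f_j(x).
Poisson probabilities:
  L_1 = e^(−2.22)·2.22^2/2! = 0.267635
  L_2 = e^(−4.88)·4.88^2/2! = 0.0904592
  L_3 = e^(−5.65)·5.65^2/2! = 0.056144
Prior × likelihood for each component:
  π_1·L_1 = 0.46 × 0.267635 = 0.123112
  π_2·L_2 = 0.35 × 0.0904592 = 0.0316607
  π_3·L_3 = 0.19 × 0.056144 = 0.0106674
Normaliser: 0.123112 + 0.0316607 + 0.0106674 = 0.16544
Responsibility of Class 2: 0.0316607 / 0.16544 ≈ 0.1914

0.1914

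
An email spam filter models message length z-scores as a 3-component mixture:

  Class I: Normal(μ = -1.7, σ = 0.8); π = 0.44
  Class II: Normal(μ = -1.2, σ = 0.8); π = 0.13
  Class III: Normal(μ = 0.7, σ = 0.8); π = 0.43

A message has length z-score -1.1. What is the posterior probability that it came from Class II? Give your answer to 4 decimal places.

Posterior ∝ prior × likelihood, so P(k | x) ∝ P(Z=k) f_k(x); normalise over all components.
Normal densities:
  f_I = (1/(0.8·√(2π)))·exp(−(-1.1−-1.7)²/(2·0.8²)) = 0.498678·exp(-0.28125) = 0.376422
  f_II = (1/(0.8·√(2π)))·exp(−(-1.1−-1.2)²/(2·0.8²)) = 0.498678·exp(-0.00781) = 0.494797
  f_III = (1/(0.8·√(2π)))·exp(−(-1.1−0.7)²/(2·0.8²)) = 0.498678·exp(-2.53125) = 0.0396746
Multiply by the mixture weights:
  P(Z=I)·f_I = 0.44 × 0.376422 = 0.165626
  P(Z=II)·f_II = 0.13 × 0.494797 = 0.0643236
  P(Z=III)·f_III = 0.43 × 0.0396746 = 0.0170601
Marginal: 0.165626 + 0.0643236 + 0.0170601 = 0.247009
So the posterior for Class II is 0.0643236 / 0.247009 ≈ 0.2604.

0.2604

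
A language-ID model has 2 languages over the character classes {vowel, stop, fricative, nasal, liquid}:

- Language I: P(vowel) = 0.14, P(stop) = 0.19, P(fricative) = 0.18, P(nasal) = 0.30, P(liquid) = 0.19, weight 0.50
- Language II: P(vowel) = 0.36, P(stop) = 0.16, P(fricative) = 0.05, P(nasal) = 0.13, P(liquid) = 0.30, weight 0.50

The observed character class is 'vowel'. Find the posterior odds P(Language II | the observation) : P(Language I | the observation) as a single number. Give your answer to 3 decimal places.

2.571

Posterior odds = (w_i f_i(x)) / (w_j f_j(x)); the normalising sum cancels.
Categorical probabilities:
  L_I = 0.14
  L_II = 0.36
Posterior odds = (w_II·L_II) / (w_I·L_I) = (0.50·0.36) / (0.50·0.14) = 0.18 / 0.07 ≈ 2.571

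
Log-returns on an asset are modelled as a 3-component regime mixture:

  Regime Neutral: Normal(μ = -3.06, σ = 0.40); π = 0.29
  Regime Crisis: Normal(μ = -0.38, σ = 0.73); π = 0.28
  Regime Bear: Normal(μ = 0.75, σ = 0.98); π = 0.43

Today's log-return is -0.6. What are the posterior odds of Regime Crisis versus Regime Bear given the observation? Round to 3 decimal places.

2.157

Posterior odds = (π_i f_i(x)) / (π_j f_j(x)); the normalising sum cancels.
Component likelihoods at x = -0.6:
  f_Neutral = (1/(0.40·√(2π)))·exp(−(-0.6−-3.06)²/(2·0.40²)) = 0.997356·exp(-18.91125) = 6.10659e-09
  f_Crisis = (1/(0.73·√(2π)))·exp(−(-0.6−-0.38)²/(2·0.73²)) = 0.546496·exp(-0.04541) = 0.522234
  f_Bear = (1/(0.98·√(2π)))·exp(−(-0.6−0.75)²/(2·0.98²)) = 0.407084·exp(-0.94882) = 0.157621
0.146225 / 0.0677772 ≈ 2.157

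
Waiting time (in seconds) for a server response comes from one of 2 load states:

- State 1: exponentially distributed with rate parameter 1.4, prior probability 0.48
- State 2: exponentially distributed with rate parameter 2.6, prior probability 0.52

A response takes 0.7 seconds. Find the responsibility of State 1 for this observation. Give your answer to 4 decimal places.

Posterior ∝ prior × likelihood, so P(k | x) ∝ P(Z=k) f_k(x); normalise over all components.
Evaluate each component's likelihood at the observed value:
  p_1 = 1.4·e^(−1.4·0.7) = 1.4·e^(−0.9800) = 0.525436
  p_2 = 2.6·e^(−2.6·0.7) = 2.6·e^(−1.8200) = 0.421267
Prior × likelihood for each component:
  P(Z=1)·p_1 = 0.48 × 0.525436 = 0.252209
  P(Z=2)·p_2 = 0.52 × 0.421267 = 0.219059
Sum: 0.252209 + 0.219059 = 0.471268
So the posterior for State 1 is 0.252209 / 0.471268 ≈ 0.5352.

0.5352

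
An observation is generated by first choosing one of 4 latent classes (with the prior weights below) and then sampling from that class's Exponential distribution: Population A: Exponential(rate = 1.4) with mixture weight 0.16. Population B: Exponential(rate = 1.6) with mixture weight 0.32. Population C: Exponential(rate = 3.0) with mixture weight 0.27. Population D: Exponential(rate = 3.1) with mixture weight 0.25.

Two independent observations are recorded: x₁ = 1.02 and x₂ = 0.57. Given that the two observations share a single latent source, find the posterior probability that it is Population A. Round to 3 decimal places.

Posterior ∝ prior × likelihood, so P(k | x) ∝ P(Z=k) f_k(x); normalise over all components.
Since both observations come from the same component, the likelihood for component k is f_k(x₁)·f_k(x₂).
  f_A = [1.4·e^(−1.4·1.02) = 1.4·e^(−1.4280) = 0.335703] × [0.63032] = 0.2116
  f_B = [1.6·e^(−1.6·1.02) = 1.6·e^(−1.6320) = 0.312861] × [0.642752] = 0.201092
  f_C = [3.0·e^(−3.0·1.02) = 3.0·e^(−3.0600) = 0.140663] × [0.542597] = 0.0763234
  f_D = [3.1·e^(−3.1·1.02) = 3.1·e^(−3.1620) = 0.131257] × [0.529619] = 0.0695162
Weight by the priors:
  P(Z=A)·f_A = 0.16 × 0.2116 = 0.0338561
  P(Z=B)·f_B = 0.32 × 0.201092 = 0.0643494
  P(Z=C)·f_C = 0.27 × 0.0763234 = 0.0206073
  P(Z=D)·f_D = 0.25 × 0.0695162 = 0.017379
Normaliser: 0.0338561 + 0.0643494 + 0.0206073 + 0.017379 = 0.136192
So the posterior for Population A is 0.0338561 / 0.136192 ≈ 0.249.

0.249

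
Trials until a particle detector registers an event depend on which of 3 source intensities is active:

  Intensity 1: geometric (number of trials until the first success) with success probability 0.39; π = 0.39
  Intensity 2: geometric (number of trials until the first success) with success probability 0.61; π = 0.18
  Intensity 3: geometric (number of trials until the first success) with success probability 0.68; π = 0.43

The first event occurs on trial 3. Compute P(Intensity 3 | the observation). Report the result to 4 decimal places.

0.2900

P(component k | x) = P(Z=k)·f_k(x) / marginal(x), where marginal(x) = Σ_j P(Z=j)·f_j(x).
Component likelihoods at x = 3:
  f_1 = 0.145119
  f_2 = 0.092781
  f_3 = 0.069632
Multiply by the mixture weights:
  P(Z=1)·f_1 = 0.39 × 0.145119 = 0.0565964
  P(Z=2)·f_2 = 0.18 × 0.092781 = 0.0167006
  P(Z=3)·f_3 = 0.43 × 0.069632 = 0.0299418
Sum: 0.0565964 + 0.0167006 + 0.0299418 = 0.103239
P(Intensity 3 | x) = 0.0299418 / 0.103239 ≈ 0.2900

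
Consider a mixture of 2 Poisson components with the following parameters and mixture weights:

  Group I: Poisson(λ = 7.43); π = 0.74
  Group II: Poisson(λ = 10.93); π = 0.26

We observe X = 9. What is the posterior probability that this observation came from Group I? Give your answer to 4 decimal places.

Apply Bayes' rule: the posterior for each component is proportional to its prior times its likelihood at x.
Evaluate each component's likelihood at the observed value:
  f_I = e^(−7.43)·7.43^9/9! = 0.112805
  f_II = e^(−10.93)·10.93^9/9! = 0.109895
Weight by the priors:
  P(Z=I)·f_I = 0.74 × 0.112805 = 0.0834757
  P(Z=II)·f_II = 0.26 × 0.109895 = 0.0285728
Sum: 0.0834757 + 0.0285728 = 0.112049
P(Group I | 9) ≈ 0.7450

0.7450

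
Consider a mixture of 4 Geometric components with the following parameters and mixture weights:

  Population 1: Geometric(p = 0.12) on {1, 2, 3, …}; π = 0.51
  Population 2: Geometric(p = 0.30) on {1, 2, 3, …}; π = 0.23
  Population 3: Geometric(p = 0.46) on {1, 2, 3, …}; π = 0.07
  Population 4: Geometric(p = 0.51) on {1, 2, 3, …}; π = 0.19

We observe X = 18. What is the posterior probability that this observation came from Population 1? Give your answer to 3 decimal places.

0.977

The responsibility of component k is π_k f_k(x) divided by Σ_j π_j f_j(x).
Geometric probabilities:
  p_1 = 0.013658
  p_2 = 0.000697892
  p_3 = 1.29853e-05
  p_4 = 2.75996e-06
Weight by the priors:
  π_1·p_1 = 0.51 × 0.013658 = 0.00696557
  π_2·p_2 = 0.23 × 0.000697892 = 0.000160515
  π_3·p_3 = 0.07 × 1.29853e-05 = 9.0897e-07
  π_4·p_4 = 0.19 × 2.75996e-06 = 5.24393e-07
Normaliser: 0.00696557 + 0.000160515 + 9.0897e-07 + 5.24393e-07 = 0.00712752
P(Population 1 | 18) = 0.00696557 / 0.00712752 ≈ 0.977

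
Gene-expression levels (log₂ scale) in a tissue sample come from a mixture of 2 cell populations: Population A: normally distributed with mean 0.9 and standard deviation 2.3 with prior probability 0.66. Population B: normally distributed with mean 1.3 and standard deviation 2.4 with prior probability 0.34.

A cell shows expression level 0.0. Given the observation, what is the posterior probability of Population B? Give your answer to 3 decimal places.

Posterior ∝ prior × likelihood, so P(k | x) ∝ π_k f_k(x); normalise over all components.
Evaluate each component's likelihood at the observed value:
  L_A = (1/(2.3·√(2π)))·exp(−(0.0−0.9)²/(2·2.3²)) = 0.173453·exp(-0.07656) = 0.160669
  L_B = (1/(2.4·√(2π)))·exp(−(0.0−1.3)²/(2·2.4²)) = 0.166226·exp(-0.14670) = 0.143545
Multiply by the mixture weights:
  π_A·L_A = 0.66 × 0.160669 = 0.106042
  π_B·L_B = 0.34 × 0.143545 = 0.0488052
Evidence: 0.106042 + 0.0488052 = 0.154847
P(Population B | x) ≈ 0.315

0.315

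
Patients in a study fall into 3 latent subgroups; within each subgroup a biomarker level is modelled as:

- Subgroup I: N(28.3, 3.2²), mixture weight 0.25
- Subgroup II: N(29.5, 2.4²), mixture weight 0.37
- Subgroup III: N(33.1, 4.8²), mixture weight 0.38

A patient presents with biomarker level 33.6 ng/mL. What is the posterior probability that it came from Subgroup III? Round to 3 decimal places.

0.586

P(component k | x) = w_k·f_k(x) / marginal(x), where marginal(x) = Σ_j w_j·f_j(x).
Component likelihoods at x = 33.6 ng/mL:
  f_I = (1/(3.2·√(2π)))·exp(−(33.6−28.3)²/(2·3.2²)) = 0.124669·exp(-1.37158) = 0.0316293
  f_II = (1/(2.4·√(2π)))·exp(−(33.6−29.5)²/(2·2.4²)) = 0.166226·exp(-1.45920) = 0.0386345
  f_III = (1/(4.8·√(2π)))·exp(−(33.6−33.1)²/(2·4.8²)) = 0.083113·exp(-0.00543) = 0.0826633
Multiply by the mixture weights:
  w_I·f_I = 0.25 × 0.0316293 = 0.00790732
  w_II·f_II = 0.37 × 0.0386345 = 0.0142948
  w_III·f_III = 0.38 × 0.0826633 = 0.031412
Denominator: 0.00790732 + 0.0142948 + 0.031412 = 0.0536141
Responsibility of Subgroup III: 0.031412 / 0.0536141 ≈ 0.586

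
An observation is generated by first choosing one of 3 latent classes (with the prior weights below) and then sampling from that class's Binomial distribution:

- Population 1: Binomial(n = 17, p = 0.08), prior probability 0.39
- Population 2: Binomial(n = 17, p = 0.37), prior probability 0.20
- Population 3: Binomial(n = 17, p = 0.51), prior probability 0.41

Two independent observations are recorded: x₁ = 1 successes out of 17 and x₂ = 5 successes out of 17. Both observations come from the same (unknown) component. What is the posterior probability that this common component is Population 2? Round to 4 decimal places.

0.1108

The responsibility of component k is w_k f_k(x) divided by Σ_j w_j f_j(x).
Since both observations come from the same component, the likelihood for component k is f_k(x₁)·f_k(x₂).
  f_1 = [C(17,1)·0.08^1·0.92^16 = 17·0.08·0.263394 = 0.358215] × [0.00745511] = 0.00267054
  f_2 = [C(17,1)·0.37^1·0.63^16 = 17·0.37·0.000615813 = 0.00387346] × [0.167743] = 0.000649748
  f_3 = [C(17,1)·0.51^1·0.49^16 = 17·0.51·1.10443e-05 = 9.57539e-05] × [0.0409029] = 3.91661e-06
Weight by the priors:
  w_1·f_1 = 0.39 × 0.00267054 = 0.00104151
  w_2·f_2 = 0.20 × 0.000649748 = 0.00012995
  w_3·f_3 = 0.41 × 3.91661e-06 = 1.60581e-06
Sum: 0.00104151 + 0.00012995 + 1.60581e-06 = 0.00117306
Responsibility of Population 2: 0.00012995 / 0.00117306 ≈ 0.1108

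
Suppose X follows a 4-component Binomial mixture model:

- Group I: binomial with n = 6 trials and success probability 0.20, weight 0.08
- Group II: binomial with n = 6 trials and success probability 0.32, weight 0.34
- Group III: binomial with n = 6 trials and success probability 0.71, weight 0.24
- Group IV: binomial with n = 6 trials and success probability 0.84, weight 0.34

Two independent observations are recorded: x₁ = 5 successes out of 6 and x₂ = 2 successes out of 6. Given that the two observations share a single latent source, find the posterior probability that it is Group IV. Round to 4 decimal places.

Posterior ∝ prior × likelihood, so P(k | x) ∝ w_k f_k(x); normalise over all components.
Since both observations come from the same component, the likelihood for component k is f_k(x₁)·f_k(x₂).
  p_I = [C(6,5)·0.20^5·0.80^1 = 6·0.00032·0.8 = 0.001536] × [0.24576] = 0.000377487
  p_II = [C(6,5)·0.32^5·0.68^1 = 6·0.00335544·0.68 = 0.0136902] × [0.328418] = 0.00449611
  p_III = [C(6,5)·0.71^5·0.29^1 = 6·0.180423·0.29 = 0.313936] × [0.0534811] = 0.0167896
  p_IV = [C(6,5)·0.84^5·0.16^1 = 6·0.418212·0.16 = 0.401483] × [0.00693633] = 0.00278482
Prior × likelihood for each component:
  w_I·p_I = 0.08 × 0.000377487 = 3.0199e-05
  w_II·p_II = 0.34 × 0.00449611 = 0.00152868
  w_III·p_III = 0.24 × 0.0167896 = 0.00402951
  w_IV·p_IV = 0.34 × 0.00278482 = 0.000946839
Marginal: 3.0199e-05 + 0.00152868 + 0.00402951 + 0.000946839 = 0.00653523
Responsibility of Group IV: 0.000946839 / 0.00653523 ≈ 0.1449

0.1449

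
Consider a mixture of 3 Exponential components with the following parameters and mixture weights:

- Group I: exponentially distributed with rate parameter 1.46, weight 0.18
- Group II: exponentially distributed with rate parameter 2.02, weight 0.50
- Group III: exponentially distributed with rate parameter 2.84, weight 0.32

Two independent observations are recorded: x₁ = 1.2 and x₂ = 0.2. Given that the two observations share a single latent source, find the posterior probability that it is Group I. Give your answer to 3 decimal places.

P(component k | x) = w_k·f_k(x) / marginal(x), where marginal(x) = Σ_j w_j·f_j(x).
Since both observations come from the same component, the likelihood for component k is f_k(x₁)·f_k(x₂).
  L_I = [0.253203] × [1.09028] = 0.276063
  L_II = [0.178905] × [1.34864] = 0.241278
  L_III = [0.0940249] × [1.60931] = 0.151315
Prior × likelihood for each component:
  w_I·L_I = 0.18 × 0.276063 = 0.0496913
  w_II·L_II = 0.50 × 0.241278 = 0.120639
  w_III·L_III = 0.32 × 0.151315 = 0.0484208
Evidence: 0.0496913 + 0.120639 + 0.0484208 = 0.218751
Responsibility of Group I: 0.0496913 / 0.218751 ≈ 0.227

0.227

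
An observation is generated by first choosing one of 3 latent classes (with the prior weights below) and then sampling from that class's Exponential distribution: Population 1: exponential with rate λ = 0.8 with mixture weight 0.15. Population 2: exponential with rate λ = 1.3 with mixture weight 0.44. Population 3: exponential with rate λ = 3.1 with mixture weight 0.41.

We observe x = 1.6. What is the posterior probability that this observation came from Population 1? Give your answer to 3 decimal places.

By Bayes' theorem, P(k | x) = w_k f_k(x) / Σ_j w_j f_j(x).
Component likelihoods at x = 1.6:
  L_1 = 0.22243
  L_2 = 0.162409
  L_3 = 0.0217401
Multiply by the mixture weights:
  w_1·L_1 = 0.15 × 0.22243 = 0.0333645
  w_2·L_2 = 0.44 × 0.162409 = 0.0714601
  w_3·L_3 = 0.41 × 0.0217401 = 0.00891343
Evidence: 0.0333645 + 0.0714601 + 0.00891343 = 0.113738
P(Population 1 | x) = 0.0333645 / 0.113738 ≈ 0.293

0.293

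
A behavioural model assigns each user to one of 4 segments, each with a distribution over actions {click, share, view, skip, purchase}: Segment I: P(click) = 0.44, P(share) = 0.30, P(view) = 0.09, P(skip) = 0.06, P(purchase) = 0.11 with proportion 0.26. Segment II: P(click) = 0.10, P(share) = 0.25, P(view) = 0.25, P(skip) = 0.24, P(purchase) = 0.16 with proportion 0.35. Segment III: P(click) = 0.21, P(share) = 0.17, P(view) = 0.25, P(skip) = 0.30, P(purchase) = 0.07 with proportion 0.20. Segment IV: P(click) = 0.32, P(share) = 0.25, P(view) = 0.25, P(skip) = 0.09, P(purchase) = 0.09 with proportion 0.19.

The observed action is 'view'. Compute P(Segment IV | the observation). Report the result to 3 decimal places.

Apply Bayes' rule: the posterior for each component is proportional to its prior times its likelihood at x.
Component likelihoods at x = 'view':
  L_I = P(view | comp) = 0.09
  L_II = P(view | comp) = 0.25
  L_III = P(view | comp) = 0.25
  L_IV = P(view | comp) = 0.25
Multiply by the mixture weights:
  π_I·L_I = 0.26 × 0.09 = 0.0234
  π_II·L_II = 0.35 × 0.25 = 0.0875
  π_III·L_III = 0.20 × 0.25 = 0.05
  π_IV·L_IV = 0.19 × 0.25 = 0.0475
Sum: 0.0234 + 0.0875 + 0.05 + 0.0475 = 0.2084
Responsibility of Segment IV: 0.0475 / 0.2084 ≈ 0.228

0.228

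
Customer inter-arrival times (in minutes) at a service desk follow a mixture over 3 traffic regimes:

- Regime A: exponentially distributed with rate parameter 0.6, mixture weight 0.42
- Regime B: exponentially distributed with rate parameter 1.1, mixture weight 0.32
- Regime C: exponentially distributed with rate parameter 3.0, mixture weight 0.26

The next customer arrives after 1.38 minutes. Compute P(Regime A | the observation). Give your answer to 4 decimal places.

0.5514

P(component k | x) = π_k·f_k(x) / marginal(x), where marginal(x) = Σ_j π_j·f_j(x).
Exponential densities:
  f_A = 0.6·e^(−0.6·1.38) = 0.6·e^(−0.8280) = 0.262153
  f_B = 1.1·e^(−1.1·1.38) = 1.1·e^(−1.5180) = 0.241065
  f_C = 3.0·e^(−3.0·1.38) = 3.0·e^(−4.1400) = 0.0477686
Unnormalised posteriors:
  π_A·f_A = 0.42 × 0.262153 = 0.110104
  π_B·f_B = 0.32 × 0.241065 = 0.0771407
  π_C·f_C = 0.26 × 0.0477686 = 0.0124198
Evidence: 0.110104 + 0.0771407 + 0.0124198 = 0.199665
So the posterior for Regime A is 0.110104 / 0.199665 ≈ 0.5514.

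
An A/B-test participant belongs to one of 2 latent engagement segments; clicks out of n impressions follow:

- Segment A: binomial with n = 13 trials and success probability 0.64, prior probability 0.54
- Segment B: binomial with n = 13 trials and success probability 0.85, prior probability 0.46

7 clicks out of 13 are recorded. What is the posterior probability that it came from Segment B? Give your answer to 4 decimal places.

Posterior ∝ prior × likelihood, so P(k | x) ∝ π_k f_k(x); normalise over all components.
Binomial probabilities:
  p_A = 0.164283
  p_B = 0.0062661
Weight by the priors:
  π_A·p_A = 0.54 × 0.164283 = 0.0887127
  π_B·p_B = 0.46 × 0.0062661 = 0.00288241
Sum: 0.0887127 + 0.00288241 = 0.0915951
So the posterior for Segment B is 0.00288241 / 0.0915951 ≈ 0.0315.

0.0315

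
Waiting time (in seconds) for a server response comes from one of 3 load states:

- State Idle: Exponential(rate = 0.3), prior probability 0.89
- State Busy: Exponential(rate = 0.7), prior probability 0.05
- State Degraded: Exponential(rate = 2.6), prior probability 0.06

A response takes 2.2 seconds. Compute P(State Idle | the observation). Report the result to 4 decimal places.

0.9451

The responsibility of component k is w_k f_k(x) divided by Σ_j w_j f_j(x).
Evaluate each component's likelihood at the observed value:
  L_Idle = 0.3·e^(−0.3·2.2) = 0.3·e^(−0.6600) = 0.155055
  L_Busy = 0.7·e^(−0.7·2.2) = 0.7·e^(−1.5400) = 0.150067
  L_Degraded = 2.6·e^(−2.6·2.2) = 2.6·e^(−5.7200) = 0.00852725
Weight by the priors:
  w_Idle·L_Idle = 0.89 × 0.155055 = 0.137999
  w_Busy·L_Busy = 0.05 × 0.150067 = 0.00750334
  w_Degraded·L_Degraded = 0.06 × 0.00852725 = 0.000511635
Sum: 0.137999 + 0.00750334 + 0.000511635 = 0.146014
Responsibility of State Idle: 0.137999 / 0.146014 ≈ 0.9451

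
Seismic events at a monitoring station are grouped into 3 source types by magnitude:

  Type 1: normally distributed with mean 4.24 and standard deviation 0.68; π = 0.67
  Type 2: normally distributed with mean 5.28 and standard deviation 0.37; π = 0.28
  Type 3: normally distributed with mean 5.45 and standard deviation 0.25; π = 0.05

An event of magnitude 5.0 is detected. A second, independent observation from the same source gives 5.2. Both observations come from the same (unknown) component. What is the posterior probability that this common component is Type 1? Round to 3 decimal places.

0.152

Posterior ∝ prior × likelihood, so P(k | x) ∝ π_k f_k(x); normalise over all components.
Since both observations come from the same component, the likelihood for component k is f_k(x₁)·f_k(x₂).
  p_1 = [(1/(0.68·√(2π)))·exp(−(5.0−4.24)²/(2·0.68²)) = 0.586680·exp(-0.62457) = 0.314163] × [0.216576] = 0.06804
  p_2 = [(1/(0.37·√(2π)))·exp(−(5.0−5.28)²/(2·0.37²)) = 1.078222·exp(-0.28634) = 0.809752] × [1.05331] = 0.852922
  p_3 = [(1/(0.25·√(2π)))·exp(−(5.0−5.45)²/(2·0.25²)) = 1.595769·exp(-1.62000) = 0.315801] × [0.967883] = 0.305658
Unnormalised posteriors:
  π_1·p_1 = 0.67 × 0.06804 = 0.0455868
  π_2·p_2 = 0.28 × 0.852922 = 0.238818
  π_3·p_3 = 0.05 × 0.305658 = 0.0152829
Normaliser: 0.0455868 + 0.238818 + 0.0152829 = 0.299688
So the posterior for Type 1 is 0.0455868 / 0.299688 ≈ 0.152.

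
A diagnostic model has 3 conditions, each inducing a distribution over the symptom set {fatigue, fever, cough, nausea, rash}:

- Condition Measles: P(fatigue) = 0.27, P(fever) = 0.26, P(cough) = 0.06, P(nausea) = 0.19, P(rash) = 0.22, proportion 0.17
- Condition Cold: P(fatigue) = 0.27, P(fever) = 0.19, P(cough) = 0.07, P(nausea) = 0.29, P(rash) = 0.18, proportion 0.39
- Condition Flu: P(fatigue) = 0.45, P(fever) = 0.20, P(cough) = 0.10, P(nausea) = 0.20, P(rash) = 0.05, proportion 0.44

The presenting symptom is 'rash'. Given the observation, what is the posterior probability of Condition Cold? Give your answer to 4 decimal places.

0.5417

Apply Bayes' rule: the posterior for each component is proportional to its prior times its likelihood at x.
Evaluate each component's likelihood at the observed value:
  f_Measles = 0.22
  f_Cold = 0.18
  f_Flu = 0.05
Unnormalised posteriors:
  π_Measles·f_Measles = 0.17 × 0.22 = 0.0374
  π_Cold·f_Cold = 0.39 × 0.18 = 0.0702
  π_Flu·f_Flu = 0.44 × 0.05 = 0.022
Marginal: 0.0374 + 0.0702 + 0.022 = 0.1296
Responsibility of Condition Cold: 0.0702 / 0.1296 ≈ 0.5417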